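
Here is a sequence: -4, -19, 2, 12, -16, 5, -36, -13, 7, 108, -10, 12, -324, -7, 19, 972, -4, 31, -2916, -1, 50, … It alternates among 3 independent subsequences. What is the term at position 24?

81

Split by position mod 3: positions 1, 4, 7, … form one track, and each other residue class forms its own.
Subsequence A is -4, 12, -36, 108, -324, 972, -2916, which is geometric with ratio -3.
Subsequence B is -19, -16, -13, -10, -7, -4, -1, which is adding 3 each time.
Subsequence C is 2, 5, 7, 12, 19, 31, 50, which is a Fibonacci-like recurrence a_n = a_{n-1} + a_{n-2}.
Position 24 falls in subsequence C as its term 8, giving 81.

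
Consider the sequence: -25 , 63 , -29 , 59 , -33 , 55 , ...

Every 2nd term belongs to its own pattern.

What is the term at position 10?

47

Taking every 2nd term gives 2 separate tracks.
Track A: -25, -29, -33. Subtracting 4 each time.
Track B: 63, 59, 55. Linear: a_n = 67 − 4·n.
Position 10 falls in track B as its term 5, giving 47.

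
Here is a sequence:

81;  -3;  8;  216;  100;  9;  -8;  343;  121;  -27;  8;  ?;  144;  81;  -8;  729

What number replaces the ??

512

Split by position mod 4: positions 1, 5, 9, … form one track, and each other residue class forms its own.
Track A = 81, 100, 121, 144: consecutive squares n² from n = 9.
Track B = -3, 9, -27, 81: geometric with ratio -3.
Track C = 8, -8, 8, -8: the oscillation 8·(−1)^(n+1).
Track D = 216, 343, ?, 729: the cubes 6³, 7³, 8³, ….
So the missing entry in track D is 512.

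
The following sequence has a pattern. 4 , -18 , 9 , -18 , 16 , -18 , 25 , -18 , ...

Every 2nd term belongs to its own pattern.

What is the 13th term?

64

The terms cycle through 2 interleaved subsequences.
Subsequence A: 4, 9, 16, 25. Consecutive squares n² from n = 2.
Subsequence B: -18, -18, -18, -18. Constant -18.
Term 13 comes from subsequence A (its 7th entry): 64.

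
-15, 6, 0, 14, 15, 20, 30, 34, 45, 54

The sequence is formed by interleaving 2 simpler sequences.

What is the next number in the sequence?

The terms cycle through 2 interleaved subsequences.
Track A: -15, 0, 15, 30, 45 (linear: a_n = -30 + 15·n).
Track B: 6, 14, 20, 34, 54 (each term equals the sum of the previous two).
Position 11 → track A, term 6 = 60.

60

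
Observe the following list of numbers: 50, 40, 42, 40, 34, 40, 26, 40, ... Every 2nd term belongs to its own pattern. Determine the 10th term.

40

Odd-indexed and even-indexed terms follow separate rules.
Stream A: 50, 42, 34, 26 (subtracting 8 each time).
Stream B: 40, 40, 40, 40 (constant 40).
Position 10 falls in stream B as its term 5, giving 40.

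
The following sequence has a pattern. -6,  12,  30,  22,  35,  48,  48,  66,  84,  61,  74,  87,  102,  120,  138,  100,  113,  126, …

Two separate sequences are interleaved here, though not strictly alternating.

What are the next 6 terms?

156, 174, 192, 139, 152, 165

Reading positions in blocks of 6 reveals the pattern AAABBB — 2 tracks woven together.
Stream A is -6, 12, 30, 48, 66, 84, 102, 120, 138, which is linear: a_n = -24 + 18·n.
Stream B is 22, 35, 48, 61, 74, 87, 100, 113, 126, which is arithmetic with common difference +13.
Position 19 falls in stream A as its term 10, giving 156.
Position 20 → stream A, term 11 = 174.
Position 21 → stream A, term 12 = 192.
Position 22 falls in stream B as its term 10, giving 139.
Term 23 comes from stream B (its 11th entry): 152.
Position 24 falls in stream B as its term 12, giving 165.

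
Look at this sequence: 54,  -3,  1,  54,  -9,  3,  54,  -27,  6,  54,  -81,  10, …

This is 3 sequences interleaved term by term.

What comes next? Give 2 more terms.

54, -243

Split by position mod 3 into 3 tracks.
Stream A: 54, 54, 54, 54 — constant 54.
Stream B: -3, -9, -27, -81 — a geometric progression (common ratio 3).
Stream C: 1, 3, 6, 10 — triangular numbers starting at T_1.
Position 13 → stream A, term 5 = 54.
Position 14 falls in stream B as its term 5, giving -243.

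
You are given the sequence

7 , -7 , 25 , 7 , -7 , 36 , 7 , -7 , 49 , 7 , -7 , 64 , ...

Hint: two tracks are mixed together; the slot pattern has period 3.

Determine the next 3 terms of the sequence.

7, -7, 81

Reading positions in blocks of 3 reveals the pattern AAB — 2 tracks woven together.
Track A is 7, -7, 7, -7, 7, -7, 7, -7, which is alternating ±7.
Track B is 25, 36, 49, 64, which is consecutive squares n² from n = 5.
Term 13 comes from track A (its 9th entry): 7.
The 14th slot belongs to track A; its 10th term is -7.
Position 15 → track B, term 5 = 81.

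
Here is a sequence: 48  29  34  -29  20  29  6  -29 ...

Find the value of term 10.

29

Split by position mod 2 into 2 tracks.
Track A: 48, 34, 20, 6 — subtracting 14 each time.
Track B: 29, -29, 29, -29 — alternating ±29.
Term 10 comes from track B (its 5th entry): 29.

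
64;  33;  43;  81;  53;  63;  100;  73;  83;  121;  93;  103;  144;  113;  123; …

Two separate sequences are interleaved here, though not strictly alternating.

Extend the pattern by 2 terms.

169, 133

Positions follow the repeating pattern ABB; grouping by letter gives 2 tracks.
Stream A: 64, 81, 100, 121, 144 (perfect squares starting at 8²).
Stream B: 33, 43, 53, 63, 73, 83, 93, 103, 113, 123 (arithmetic with common difference +10).
Term 16 comes from stream A (its 6th entry): 169.
Position 17 → stream B, term 11 = 133.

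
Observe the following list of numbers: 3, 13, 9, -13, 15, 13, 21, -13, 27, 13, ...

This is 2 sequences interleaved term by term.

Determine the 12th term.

-13

Odd-indexed and even-indexed terms follow separate rules.
Track A is 3, 9, 15, 21, 27, which is linear: a_n = -3 + 6·n.
Track B is 13, -13, 13, -13, 13, which is alternating ±13.
The 12th slot belongs to track B; its 6th term is -13.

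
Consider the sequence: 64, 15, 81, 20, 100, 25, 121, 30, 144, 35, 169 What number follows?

Split by position mod 2 into 2 tracks.
Track A = 64, 81, 100, 121, 144, 169: the squares 8², 9², 10², ….
Track B = 15, 20, 25, 30, 35: linear: a_n = 10 + 5·n.
Position 12 falls in track B as its term 6, giving 40.

40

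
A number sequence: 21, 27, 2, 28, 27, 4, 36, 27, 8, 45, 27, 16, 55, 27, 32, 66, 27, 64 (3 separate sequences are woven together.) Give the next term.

Read the sequence 3 terms at a time; column i is its own pattern.
Subsequence A: 21, 28, 36, 45, 55, 66 (triangular numbers starting at T_6).
Subsequence B: 27, 27, 27, 27, 27, 27 (always 27).
Subsequence C: 2, 4, 8, 16, 32, 64 (successive powers of 2).
Position 19 falls in subsequence A as its term 7, giving 78.

78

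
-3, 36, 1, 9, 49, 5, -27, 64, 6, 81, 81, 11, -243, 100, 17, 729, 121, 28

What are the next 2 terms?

Read the sequence 3 terms at a time; column i is its own pattern.
Track A is -3, 9, -27, 81, -243, 729, which is a geometric progression (common ratio -3).
Track B is 36, 49, 64, 81, 100, 121, which is perfect squares starting at 6².
Track C is 1, 5, 6, 11, 17, 28, which is Fibonacci-style (each term is the sum of the two before it).
Term 19 comes from track A (its 7th entry): -2187.
The 20th slot belongs to track B; its 7th term is 144.

-2187, 144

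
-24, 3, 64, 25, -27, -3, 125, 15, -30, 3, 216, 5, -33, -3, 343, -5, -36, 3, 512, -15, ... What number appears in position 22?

-3

Split by position mod 4: positions 1, 5, 9, … form one track, and each other residue class forms its own.
Track A: -24, -27, -30, -33, -36 — arithmetic with common difference −3.
Track B: 3, -3, 3, -3, 3 — alternating ±3.
Track C: 64, 125, 216, 343, 512 — consecutive cubes n³ from n = 4.
Track D: 25, 15, 5, -5, -15 — linear: a_n = 35 − 10·n.
Term 22 comes from track B (its 6th entry): -3.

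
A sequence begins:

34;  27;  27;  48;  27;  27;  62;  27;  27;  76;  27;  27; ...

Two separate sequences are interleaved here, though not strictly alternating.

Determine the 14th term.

27

Positions follow the repeating pattern ABB; grouping by letter gives 2 tracks.
Track A: 34, 48, 62, 76 — linear: a_n = 20 + 14·n.
Track B: 27, 27, 27, 27, 27, 27, 27, 27 — always 27.
Position 14 falls in track B as its term 9, giving 27.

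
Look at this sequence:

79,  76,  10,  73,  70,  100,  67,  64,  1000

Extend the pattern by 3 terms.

61, 58, 10000

The slot pattern repeats as AAB (period 3), so there are 2 interleaved tracks.
Subsequence A: 79, 76, 73, 70, 67, 64 (linear: a_n = 82 − 3·n).
Subsequence B: 10, 100, 1000 (powers of 10).
Position 10 falls in subsequence A as its term 7, giving 61.
Position 11 → subsequence A, term 8 = 58.
Position 12 falls in subsequence B as its term 4, giving 10000.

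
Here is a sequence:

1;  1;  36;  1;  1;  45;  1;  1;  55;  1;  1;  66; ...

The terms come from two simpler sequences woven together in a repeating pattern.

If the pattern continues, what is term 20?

1

Reading positions in blocks of 3 reveals the pattern AAB — 2 tracks woven together.
Track A is 1, 1, 1, 1, 1, 1, 1, 1, which is always 1.
Track B is 36, 45, 55, 66, which is the triangular numbers T_8, T_9, ….
Position 20 falls in track A as its term 14, giving 1.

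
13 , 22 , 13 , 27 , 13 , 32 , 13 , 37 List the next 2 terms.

13, 42

Odd-indexed and even-indexed terms follow separate rules.
Track A = 13, 13, 13, 13: constant 13.
Track B = 22, 27, 32, 37: adding 5 each time.
Position 9 → track A, term 5 = 13.
Position 10 → track B, term 5 = 42.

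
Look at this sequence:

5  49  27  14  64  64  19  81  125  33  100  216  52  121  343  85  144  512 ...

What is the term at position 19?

137

The terms cycle through 3 interleaved subsequences.
Track A: 5, 14, 19, 33, 52, 85 — each term equals the sum of the previous two.
Track B: 49, 64, 81, 100, 121, 144 — consecutive squares n² from n = 7.
Track C: 27, 64, 125, 216, 343, 512 — the cubes 3³, 4³, 5³, ….
Term 19 comes from track A (its 7th entry): 137.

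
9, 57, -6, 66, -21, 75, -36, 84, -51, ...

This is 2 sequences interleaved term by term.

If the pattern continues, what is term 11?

Positions 1, 3, 5, … form one subsequence and positions 2, 4, 6, … form another.
Stream A: 9, -6, -21, -36, -51 — arithmetic, step −15.
Stream B: 57, 66, 75, 84 — linear: a_n = 48 + 9·n.
Term 11 comes from stream A (its 6th entry): -66.

-66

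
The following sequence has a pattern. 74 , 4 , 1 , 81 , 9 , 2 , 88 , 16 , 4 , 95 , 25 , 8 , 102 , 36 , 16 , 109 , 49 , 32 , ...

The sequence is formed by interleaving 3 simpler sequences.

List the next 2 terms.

116, 64

Split by position mod 3: positions 1, 4, 7, … form one track, and each other residue class forms its own.
Subsequence A: 74, 81, 88, 95, 102, 109. Linear: a_n = 67 + 7·n.
Subsequence B: 4, 9, 16, 25, 36, 49. Perfect squares starting at 2².
Subsequence C: 1, 2, 4, 8, 16, 32. Successive powers of 2.
The 19th slot belongs to subsequence A; its 7th term is 116.
The 20th slot belongs to subsequence B; its 7th term is 64.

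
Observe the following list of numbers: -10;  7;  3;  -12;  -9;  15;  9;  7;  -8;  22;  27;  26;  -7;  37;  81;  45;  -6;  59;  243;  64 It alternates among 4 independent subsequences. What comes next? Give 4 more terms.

Read the sequence 4 terms at a time; column i is its own pattern.
Stream A: -10, -9, -8, -7, -6. Arithmetic with common difference +1.
Stream B: 7, 15, 22, 37, 59. A Fibonacci-like recurrence a_n = a_{n-1} + a_{n-2}.
Stream C: 3, 9, 27, 81, 243. Powers 3^1, 3^2, 3^3, ….
Stream D: -12, 7, 26, 45, 64. Arithmetic, step +19.
Position 21 → stream A, term 6 = -5.
Position 22 falls in stream B as its term 6, giving 96.
Position 23 → stream C, term 6 = 729.
Position 24 falls in stream D as its term 6, giving 83.

-5, 96, 729, 83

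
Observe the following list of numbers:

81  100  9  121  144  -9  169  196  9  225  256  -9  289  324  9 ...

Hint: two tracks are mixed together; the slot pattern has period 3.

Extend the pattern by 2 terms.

361, 400

The slot pattern repeats as AAB (period 3), so there are 2 interleaved tracks.
Track A: 81, 100, 121, 144, 169, 196, 225, 256, 289, 324 (the squares 9², 10², 11², …).
Track B: 9, -9, 9, -9, 9 (alternating ±9).
Term 16 comes from track A (its 11th entry): 361.
Position 17 → track A, term 12 = 400.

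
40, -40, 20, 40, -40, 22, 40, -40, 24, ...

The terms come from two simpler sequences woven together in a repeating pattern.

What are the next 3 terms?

The slot pattern repeats as AAB (period 3), so there are 2 interleaved tracks.
Track A is 40, -40, 40, -40, 40, -40, which is oscillating between 40 and -40.
Track B is 20, 22, 24, which is adding 2 each time.
Term 10 comes from track A (its 7th entry): 40.
Position 11 falls in track A as its term 8, giving -40.
Term 12 comes from track B (its 4th entry): 26.

40, -40, 26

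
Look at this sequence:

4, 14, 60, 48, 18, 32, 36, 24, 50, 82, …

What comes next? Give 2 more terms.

12, 0

Reading positions in blocks of 4 reveals the pattern AABB — 2 tracks woven together.
Track A: 4, 14, 18, 32, 50, 82 — a Fibonacci-like recurrence a_n = a_{n-1} + a_{n-2}.
Track B: 60, 48, 36, 24 — arithmetic with common difference −12.
Position 11 → track B, term 5 = 12.
The 12th slot belongs to track B; its 6th term is 0.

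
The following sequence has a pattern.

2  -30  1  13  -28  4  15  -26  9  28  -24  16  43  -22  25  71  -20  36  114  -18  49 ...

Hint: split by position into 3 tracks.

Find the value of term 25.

The terms cycle through 3 interleaved subsequences.
Track A: 2, 13, 15, 28, 43, 71, 114. A Fibonacci-like recurrence a_n = a_{n-1} + a_{n-2}.
Track B: -30, -28, -26, -24, -22, -20, -18. Linear: a_n = -32 + 2·n.
Track C: 1, 4, 9, 16, 25, 36, 49. Consecutive squares n² from n = 1.
The 25th slot belongs to track A; its 9th term is 299.

299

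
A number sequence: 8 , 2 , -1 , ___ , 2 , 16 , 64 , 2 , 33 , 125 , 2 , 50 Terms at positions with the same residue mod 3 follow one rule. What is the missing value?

27

Split by position mod 3: positions 1, 4, 7, … form one track, and each other residue class forms its own.
Stream A: 8, ?, 64, 125 (perfect cubes starting at 2³).
Stream B: 2, 2, 2, 2 (the constant sequence 2).
Stream C: -1, 16, 33, 50 (linear: a_n = -18 + 17·n).
Filling stream A at index 2 by its rule yields 27.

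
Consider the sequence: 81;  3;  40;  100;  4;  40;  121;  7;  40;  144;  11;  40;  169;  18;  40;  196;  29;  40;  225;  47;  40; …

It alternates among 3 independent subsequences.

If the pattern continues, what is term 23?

Taking every 3rd term gives 3 separate tracks.
Track A = 81, 100, 121, 144, 169, 196, 225: the squares 9², 10², 11², ….
Track B = 3, 4, 7, 11, 18, 29, 47: a Fibonacci-like recurrence a_n = a_{n-1} + a_{n-2}.
Track C = 40, 40, 40, 40, 40, 40, 40: the constant sequence 40.
Position 23 → track B, term 8 = 76.

76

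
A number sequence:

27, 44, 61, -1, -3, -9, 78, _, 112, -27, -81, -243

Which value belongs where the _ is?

95

Positions follow the repeating pattern AAABBB; grouping by letter gives 2 tracks.
Track A: 27, 44, 61, 78, ?, 112 (arithmetic, step +17).
Track B: -1, -3, -9, -27, -81, -243 (geometric with ratio 3).
Track A's pattern makes the blank 95.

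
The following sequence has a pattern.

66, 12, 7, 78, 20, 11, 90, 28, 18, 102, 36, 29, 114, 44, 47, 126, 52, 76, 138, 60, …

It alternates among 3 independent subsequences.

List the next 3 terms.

123, 150, 68

Split by position mod 3 into 3 tracks.
Track A is 66, 78, 90, 102, 114, 126, 138, which is arithmetic, step +12.
Track B is 12, 20, 28, 36, 44, 52, 60, which is linear: a_n = 4 + 8·n.
Track C is 7, 11, 18, 29, 47, 76, which is a Fibonacci-like recurrence a_n = a_{n-1} + a_{n-2}.
Term 21 comes from track C (its 7th entry): 123.
Term 22 comes from track A (its 8th entry): 150.
Position 23 → track B, term 8 = 68.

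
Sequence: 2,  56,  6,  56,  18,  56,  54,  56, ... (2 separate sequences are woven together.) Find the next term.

162

Positions 1, 3, 5, … form one subsequence and positions 2, 4, 6, … form another.
Subsequence A: 2, 6, 18, 54 (geometric, ×3 each step).
Subsequence B: 56, 56, 56, 56 (constant 56).
Position 9 falls in subsequence A as its term 5, giving 162.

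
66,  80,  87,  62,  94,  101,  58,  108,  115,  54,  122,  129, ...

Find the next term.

The slot pattern repeats as ABB (period 3), so there are 2 interleaved tracks.
Track A: 66, 62, 58, 54 — subtracting 4 each time.
Track B: 80, 87, 94, 101, 108, 115, 122, 129 — arithmetic, step +7.
Position 13 falls in track A as its term 5, giving 50.

50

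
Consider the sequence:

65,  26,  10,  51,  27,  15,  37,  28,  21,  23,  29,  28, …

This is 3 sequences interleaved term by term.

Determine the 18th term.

45

Split by position mod 3: positions 1, 4, 7, … form one track, and each other residue class forms its own.
Subsequence A: 65, 51, 37, 23 — arithmetic, step −14.
Subsequence B: 26, 27, 28, 29 — arithmetic, step +1.
Subsequence C: 10, 15, 21, 28 — triangular numbers starting at T_4.
Position 18 → subsequence C, term 6 = 45.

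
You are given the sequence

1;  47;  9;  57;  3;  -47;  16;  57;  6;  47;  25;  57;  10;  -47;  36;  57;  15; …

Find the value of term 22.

-47

Split by position mod 4 into 4 tracks.
Subsequence A: 1, 3, 6, 10, 15 (triangular numbers starting at T_1).
Subsequence B: 47, -47, 47, -47 (oscillating between 47 and -47).
Subsequence C: 9, 16, 25, 36 (perfect squares starting at 3²).
Subsequence D: 57, 57, 57, 57 (always 57).
The 22nd slot belongs to subsequence B; its 6th term is -47.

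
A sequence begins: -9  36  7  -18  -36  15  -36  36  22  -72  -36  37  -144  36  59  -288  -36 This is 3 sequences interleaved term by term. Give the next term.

Split by position mod 3: positions 1, 4, 7, … form one track, and each other residue class forms its own.
Track A: -9, -18, -36, -72, -144, -288 — multiplying by 2 each time.
Track B: 36, -36, 36, -36, 36, -36 — oscillating between 36 and -36.
Track C: 7, 15, 22, 37, 59 — Fibonacci-style (each term is the sum of the two before it).
Position 18 falls in track C as its term 6, giving 96.

96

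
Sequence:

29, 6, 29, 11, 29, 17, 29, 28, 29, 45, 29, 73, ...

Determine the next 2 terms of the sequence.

29, 118

Positions 1, 3, 5, … form one subsequence and positions 2, 4, 6, … form another.
Stream A: 29, 29, 29, 29, 29, 29. The constant sequence 29.
Stream B: 6, 11, 17, 28, 45, 73. A Fibonacci-like recurrence a_n = a_{n-1} + a_{n-2}.
Term 13 comes from stream A (its 7th entry): 29.
Term 14 comes from stream B (its 7th entry): 118.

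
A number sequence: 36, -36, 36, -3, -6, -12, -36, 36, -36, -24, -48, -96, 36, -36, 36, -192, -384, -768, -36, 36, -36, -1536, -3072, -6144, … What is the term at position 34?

-98304

The slot pattern repeats as AAABBB (period 6), so there are 2 interleaved tracks.
Track A = 36, -36, 36, -36, 36, -36, 36, -36, 36, -36, 36, -36: alternating ±36.
Track B = -3, -6, -12, -24, -48, -96, -192, -384, -768, -1536, -3072, -6144: multiplying by 2 each time.
Term 34 comes from track B (its 16th entry): -98304.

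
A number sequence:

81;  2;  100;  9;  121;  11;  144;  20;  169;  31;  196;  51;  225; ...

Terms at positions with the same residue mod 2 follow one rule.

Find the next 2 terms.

Split by position mod 2 into 2 tracks.
Track A: 81, 100, 121, 144, 169, 196, 225 — consecutive squares n² from n = 9.
Track B: 2, 9, 11, 20, 31, 51 — each term equals the sum of the previous two.
Position 14 → track B, term 7 = 82.
Position 15 falls in track A as its term 8, giving 256.

82, 256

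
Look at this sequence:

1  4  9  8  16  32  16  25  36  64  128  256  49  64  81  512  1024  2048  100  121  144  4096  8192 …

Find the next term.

16384

Reading positions in blocks of 6 reveals the pattern AAABBB — 2 tracks woven together.
Track A is 1, 4, 9, 16, 25, 36, 49, 64, 81, 100, 121, 144, which is perfect squares starting at 1².
Track B is 8, 16, 32, 64, 128, 256, 512, 1024, 2048, 4096, 8192, which is geometric, ×2 each step.
Position 24 falls in track B as its term 12, giving 16384.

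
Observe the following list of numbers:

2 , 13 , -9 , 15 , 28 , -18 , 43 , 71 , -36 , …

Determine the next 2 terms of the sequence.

Reading positions in blocks of 3 reveals the pattern AAB — 2 tracks woven together.
Subsequence A is 2, 13, 15, 28, 43, 71, which is Fibonacci-style (each term is the sum of the two before it).
Subsequence B is -9, -18, -36, which is geometric with ratio 2.
Term 10 comes from subsequence A (its 7th entry): 114.
Position 11 → subsequence A, term 8 = 185.

114, 185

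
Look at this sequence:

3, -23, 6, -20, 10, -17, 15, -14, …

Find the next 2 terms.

The terms cycle through 2 interleaved subsequences.
Subsequence A = 3, 6, 10, 15: triangular numbers n(n+1)/2 for n = 2, 3, ….
Subsequence B = -23, -20, -17, -14: adding 3 each time.
Position 9 falls in subsequence A as its term 5, giving 21.
Position 10 → subsequence B, term 5 = -11.

21, -11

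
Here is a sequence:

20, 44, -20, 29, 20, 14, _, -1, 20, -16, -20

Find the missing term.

Positions 1, 3, 5, … form one subsequence and positions 2, 4, 6, … form another.
Track A: 20, -20, 20, ?, 20, -20. Alternating ±20.
Track B: 44, 29, 14, -1, -16. Subtracting 15 each time.
The gap is track A's term 4; the rule gives -20.

-20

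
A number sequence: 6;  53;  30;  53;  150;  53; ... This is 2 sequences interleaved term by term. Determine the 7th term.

Taking every 2nd term gives 2 separate tracks.
Subsequence A: 6, 30, 150 — geometric with ratio 5.
Subsequence B: 53, 53, 53 — the constant sequence 53.
Term 7 comes from subsequence A (its 4th entry): 750.

750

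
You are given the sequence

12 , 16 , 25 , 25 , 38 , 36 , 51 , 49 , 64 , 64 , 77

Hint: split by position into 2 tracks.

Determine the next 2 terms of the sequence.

81, 90

The terms cycle through 2 interleaved subsequences.
Subsequence A: 12, 25, 38, 51, 64, 77 (adding 13 each time).
Subsequence B: 16, 25, 36, 49, 64 (the squares 4², 5², 6², …).
The 12th slot belongs to subsequence B; its 6th term is 81.
The 13th slot belongs to subsequence A; its 7th term is 90.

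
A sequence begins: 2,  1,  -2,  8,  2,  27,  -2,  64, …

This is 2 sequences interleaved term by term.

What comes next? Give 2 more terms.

2, 125

Positions 1, 3, 5, … form one subsequence and positions 2, 4, 6, … form another.
Track A: 2, -2, 2, -2. Alternating ±2.
Track B: 1, 8, 27, 64. Consecutive cubes n³ from n = 1.
Position 9 falls in track A as its term 5, giving 2.
Position 10 falls in track B as its term 5, giving 125.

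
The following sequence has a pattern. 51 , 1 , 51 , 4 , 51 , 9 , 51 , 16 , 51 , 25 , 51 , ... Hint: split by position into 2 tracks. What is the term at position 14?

Taking every 2nd term gives 2 separate tracks.
Track A: 51, 51, 51, 51, 51, 51. Constant 51.
Track B: 1, 4, 9, 16, 25. The squares 1², 2², 3², ….
The 14th slot belongs to track B; its 7th term is 49.

49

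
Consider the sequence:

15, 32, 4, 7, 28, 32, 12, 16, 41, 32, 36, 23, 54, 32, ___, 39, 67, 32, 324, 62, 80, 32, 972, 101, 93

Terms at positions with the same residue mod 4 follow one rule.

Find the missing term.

108

Read the sequence 4 terms at a time; column i is its own pattern.
Subsequence A is 15, 28, 41, 54, 67, 80, 93, which is arithmetic with common difference +13.
Subsequence B is 32, 32, 32, 32, 32, 32, which is constant 32.
Subsequence C is 4, 12, 36, ?, 324, 972, which is multiplying by 3 each time.
Subsequence D is 7, 16, 23, 39, 62, 101, which is each term equals the sum of the previous two.
Subsequence C's pattern makes the blank 108.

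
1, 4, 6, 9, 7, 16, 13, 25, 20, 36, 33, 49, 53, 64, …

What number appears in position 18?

100

Split by position mod 2 into 2 tracks.
Track A: 1, 6, 7, 13, 20, 33, 53 (Fibonacci-style (each term is the sum of the two before it)).
Track B: 4, 9, 16, 25, 36, 49, 64 (perfect squares starting at 2²).
Term 18 comes from track B (its 9th entry): 100.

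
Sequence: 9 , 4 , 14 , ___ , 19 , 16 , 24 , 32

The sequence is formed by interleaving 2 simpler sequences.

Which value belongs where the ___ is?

8

Odd-indexed and even-indexed terms follow separate rules.
Subsequence A = 9, 14, 19, 24: adding 5 each time.
Subsequence B = 4, ?, 16, 32: successive powers of 2.
The gap is subsequence B's term 2; the rule gives 8.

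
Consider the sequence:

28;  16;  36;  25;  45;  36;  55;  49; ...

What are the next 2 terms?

66, 64

Split by position mod 2 into 2 tracks.
Stream A: 28, 36, 45, 55. Triangular numbers starting at T_7.
Stream B: 16, 25, 36, 49. Consecutive squares n² from n = 4.
The 9th slot belongs to stream A; its 5th term is 66.
Position 10 → stream B, term 5 = 64.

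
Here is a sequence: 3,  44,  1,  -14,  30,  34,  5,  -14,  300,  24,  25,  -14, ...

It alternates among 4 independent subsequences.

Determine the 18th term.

4

Read the sequence 4 terms at a time; column i is its own pattern.
Subsequence A = 3, 30, 300: multiplying by 10 each time.
Subsequence B = 44, 34, 24: arithmetic with common difference −10.
Subsequence C = 1, 5, 25: powers of 5.
Subsequence D = -14, -14, -14: always -14.
Position 18 → subsequence B, term 5 = 4.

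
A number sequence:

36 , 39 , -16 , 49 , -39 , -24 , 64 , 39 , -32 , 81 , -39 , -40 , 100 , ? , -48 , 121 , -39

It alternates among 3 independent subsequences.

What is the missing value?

Split by position mod 3 into 3 tracks.
Subsequence A is 36, 49, 64, 81, 100, 121, which is consecutive squares n² from n = 6.
Subsequence B is 39, -39, 39, -39, ?, -39, which is alternating ±39.
Subsequence C is -16, -24, -32, -40, -48, which is linear: a_n = -8 − 8·n.
Filling subsequence B at index 5 by its rule yields 39.

39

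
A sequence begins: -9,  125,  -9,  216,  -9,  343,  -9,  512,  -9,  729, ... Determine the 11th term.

-9

Positions 1, 3, 5, … form one subsequence and positions 2, 4, 6, … form another.
Track A: -9, -9, -9, -9, -9. Always -9.
Track B: 125, 216, 343, 512, 729. Perfect cubes starting at 5³.
The 11th slot belongs to track A; its 6th term is -9.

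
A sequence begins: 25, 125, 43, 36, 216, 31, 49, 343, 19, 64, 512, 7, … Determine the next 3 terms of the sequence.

81, 729, -5

Read the sequence 3 terms at a time; column i is its own pattern.
Subsequence A = 25, 36, 49, 64: consecutive squares n² from n = 5.
Subsequence B = 125, 216, 343, 512: perfect cubes starting at 5³.
Subsequence C = 43, 31, 19, 7: linear: a_n = 55 − 12·n.
Position 13 falls in subsequence A as its term 5, giving 81.
Term 14 comes from subsequence B (its 5th entry): 729.
Term 15 comes from subsequence C (its 5th entry): -5.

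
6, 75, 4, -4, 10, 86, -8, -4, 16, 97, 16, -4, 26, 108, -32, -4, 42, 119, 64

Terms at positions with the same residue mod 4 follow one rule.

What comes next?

Split by position mod 4 into 4 tracks.
Subsequence A: 6, 10, 16, 26, 42 — Fibonacci-style (each term is the sum of the two before it).
Subsequence B: 75, 86, 97, 108, 119 — arithmetic with common difference +11.
Subsequence C: 4, -8, 16, -32, 64 — geometric, ×-2 each step.
Subsequence D: -4, -4, -4, -4 — constant -4.
Position 20 falls in subsequence D as its term 5, giving -4.

-4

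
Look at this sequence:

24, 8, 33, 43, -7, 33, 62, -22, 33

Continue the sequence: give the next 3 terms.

81, -37, 33

The terms cycle through 3 interleaved subsequences.
Track A: 24, 43, 62 — arithmetic, step +19.
Track B: 8, -7, -22 — arithmetic with common difference −15.
Track C: 33, 33, 33 — the constant sequence 33.
The 10th slot belongs to track A; its 4th term is 81.
Position 11 → track B, term 4 = -37.
The 12th slot belongs to track C; its 4th term is 33.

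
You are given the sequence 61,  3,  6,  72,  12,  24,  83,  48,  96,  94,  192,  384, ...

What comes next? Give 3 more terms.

105, 768, 1536

Positions follow the repeating pattern ABB; grouping by letter gives 2 tracks.
Track A: 61, 72, 83, 94 — linear: a_n = 50 + 11·n.
Track B: 3, 6, 12, 24, 48, 96, 192, 384 — multiplying by 2 each time.
Position 13 falls in track A as its term 5, giving 105.
Position 14 falls in track B as its term 9, giving 768.
Position 15 → track B, term 10 = 1536.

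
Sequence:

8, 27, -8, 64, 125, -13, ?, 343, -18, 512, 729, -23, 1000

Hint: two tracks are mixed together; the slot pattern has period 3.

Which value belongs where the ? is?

216

Reading positions in blocks of 3 reveals the pattern AAB — 2 tracks woven together.
Subsequence A: 8, 27, 64, 125, ?, 343, 512, 729, 1000. Consecutive cubes n³ from n = 2.
Subsequence B: -8, -13, -18, -23. Subtracting 5 each time.
Filling subsequence A at index 5 by its rule yields 216.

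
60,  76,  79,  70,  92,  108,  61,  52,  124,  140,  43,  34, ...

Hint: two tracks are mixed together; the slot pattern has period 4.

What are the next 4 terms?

156, 172, 25, 16

Positions follow the repeating pattern AABB; grouping by letter gives 2 tracks.
Track A is 60, 76, 92, 108, 124, 140, which is arithmetic, step +16.
Track B is 79, 70, 61, 52, 43, 34, which is linear: a_n = 88 − 9·n.
Position 13 → track A, term 7 = 156.
Position 14 falls in track A as its term 8, giving 172.
Position 15 falls in track B as its term 7, giving 25.
The 16th slot belongs to track B; its 8th term is 16.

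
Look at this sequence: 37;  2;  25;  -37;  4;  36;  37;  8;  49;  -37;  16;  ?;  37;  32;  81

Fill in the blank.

64

Split by position mod 3 into 3 tracks.
Track A is 37, -37, 37, -37, 37, which is alternating ±37.
Track B is 2, 4, 8, 16, 32, which is successive powers of 2.
Track C is 25, 36, 49, ?, 81, which is perfect squares starting at 5².
So the missing entry in track C is 64.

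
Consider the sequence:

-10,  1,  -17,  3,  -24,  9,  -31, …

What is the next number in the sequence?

Positions 1, 3, 5, … form one subsequence and positions 2, 4, 6, … form another.
Track A: -10, -17, -24, -31. Arithmetic, step −7.
Track B: 1, 3, 9. Successive powers of 3.
Position 8 → track B, term 4 = 27.

27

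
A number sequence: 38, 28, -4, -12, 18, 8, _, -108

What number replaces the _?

Reading positions in blocks of 4 reveals the pattern AABB — 2 tracks woven together.
Track A is 38, 28, 18, 8, which is arithmetic, step −10.
Track B is -4, -12, ?, -108, which is a geometric progression (common ratio 3).
So the missing entry in track B is -36.

-36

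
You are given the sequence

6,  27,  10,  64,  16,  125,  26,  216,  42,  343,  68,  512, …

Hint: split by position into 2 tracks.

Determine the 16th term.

1000

Odd-indexed and even-indexed terms follow separate rules.
Subsequence A: 6, 10, 16, 26, 42, 68 (Fibonacci-style (each term is the sum of the two before it)).
Subsequence B: 27, 64, 125, 216, 343, 512 (consecutive cubes n³ from n = 3).
Term 16 comes from subsequence B (its 8th entry): 1000.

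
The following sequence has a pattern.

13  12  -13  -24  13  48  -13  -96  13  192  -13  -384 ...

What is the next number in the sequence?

Positions 1, 3, 5, … form one subsequence and positions 2, 4, 6, … form another.
Subsequence A: 13, -13, 13, -13, 13, -13. The oscillation 13·(−1)^(n+1).
Subsequence B: 12, -24, 48, -96, 192, -384. Geometric with ratio -2.
Position 13 falls in subsequence A as its term 7, giving 13.

13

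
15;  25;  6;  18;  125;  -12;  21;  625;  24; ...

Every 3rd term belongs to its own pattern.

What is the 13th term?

27

The terms cycle through 3 interleaved subsequences.
Stream A is 15, 18, 21, which is arithmetic, step +3.
Stream B is 25, 125, 625, which is successive powers of 5.
Stream C is 6, -12, 24, which is a geometric progression (common ratio -2).
Term 13 comes from stream A (its 5th entry): 27.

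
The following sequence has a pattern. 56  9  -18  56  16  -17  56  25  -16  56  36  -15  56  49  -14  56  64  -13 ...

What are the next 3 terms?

Split by position mod 3 into 3 tracks.
Stream A: 56, 56, 56, 56, 56, 56 — always 56.
Stream B: 9, 16, 25, 36, 49, 64 — perfect squares starting at 3².
Stream C: -18, -17, -16, -15, -14, -13 — arithmetic with common difference +1.
Position 19 → stream A, term 7 = 56.
Position 20 falls in stream B as its term 7, giving 81.
Position 21 → stream C, term 7 = -12.

56, 81, -12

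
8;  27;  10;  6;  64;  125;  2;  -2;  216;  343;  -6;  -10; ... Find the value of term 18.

Positions follow the repeating pattern AABB; grouping by letter gives 2 tracks.
Stream A: 8, 27, 64, 125, 216, 343 — the cubes 2³, 3³, 4³, ….
Stream B: 10, 6, 2, -2, -6, -10 — subtracting 4 each time.
Position 18 → stream A, term 10 = 1331.

1331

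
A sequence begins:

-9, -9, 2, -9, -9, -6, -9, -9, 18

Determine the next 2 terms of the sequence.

The slot pattern repeats as AAB (period 3), so there are 2 interleaved tracks.
Track A = -9, -9, -9, -9, -9, -9: always -9.
Track B = 2, -6, 18: a geometric progression (common ratio -3).
The 10th slot belongs to track A; its 7th term is -9.
Term 11 comes from track A (its 8th entry): -9.

-9, -9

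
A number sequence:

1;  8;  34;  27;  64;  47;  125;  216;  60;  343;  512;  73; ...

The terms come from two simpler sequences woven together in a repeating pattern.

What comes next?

729

Positions follow the repeating pattern AAB; grouping by letter gives 2 tracks.
Subsequence A: 1, 8, 27, 64, 125, 216, 343, 512. Consecutive cubes n³ from n = 1.
Subsequence B: 34, 47, 60, 73. Arithmetic with common difference +13.
Position 13 → subsequence A, term 9 = 729.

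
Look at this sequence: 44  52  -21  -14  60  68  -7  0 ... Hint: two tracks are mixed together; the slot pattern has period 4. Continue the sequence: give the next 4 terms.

Positions follow the repeating pattern AABB; grouping by letter gives 2 tracks.
Subsequence A: 44, 52, 60, 68. Arithmetic, step +8.
Subsequence B: -21, -14, -7, 0. Arithmetic, step +7.
Position 9 falls in subsequence A as its term 5, giving 76.
Position 10 → subsequence A, term 6 = 84.
The 11th slot belongs to subsequence B; its 5th term is 7.
Position 12 → subsequence B, term 6 = 14.

76, 84, 7, 14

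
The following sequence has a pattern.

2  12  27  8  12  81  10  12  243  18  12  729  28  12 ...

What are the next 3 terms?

2187, 46, 12

Split by position mod 3: positions 1, 4, 7, … form one track, and each other residue class forms its own.
Track A: 2, 8, 10, 18, 28 — each term equals the sum of the previous two.
Track B: 12, 12, 12, 12, 12 — always 12.
Track C: 27, 81, 243, 729 — powers 3^3, 3^4, 3^5, ….
Term 15 comes from track C (its 5th entry): 2187.
Position 16 falls in track A as its term 6, giving 46.
Position 17 falls in track B as its term 6, giving 12.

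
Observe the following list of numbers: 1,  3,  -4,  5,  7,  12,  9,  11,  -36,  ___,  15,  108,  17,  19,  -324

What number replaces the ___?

Reading positions in blocks of 3 reveals the pattern AAB — 2 tracks woven together.
Stream A: 1, 3, 5, 7, 9, 11, ?, 15, 17, 19. Arithmetic with common difference +2.
Stream B: -4, 12, -36, 108, -324. Multiplying by -3 each time.
Filling stream A at index 7 by its rule yields 13.

13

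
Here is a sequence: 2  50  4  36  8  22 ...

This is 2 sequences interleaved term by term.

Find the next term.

The terms cycle through 2 interleaved subsequences.
Track A = 2, 4, 8: successive powers of 2.
Track B = 50, 36, 22: arithmetic, step −14.
Term 7 comes from track A (its 4th entry): 16.

16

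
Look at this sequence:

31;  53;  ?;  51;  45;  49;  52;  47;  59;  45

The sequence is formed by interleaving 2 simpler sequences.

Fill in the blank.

Split by position mod 2 into 2 tracks.
Track A = 31, ?, 45, 52, 59: arithmetic, step +7.
Track B = 53, 51, 49, 47, 45: arithmetic, step −2.
Filling track A at index 2 by its rule yields 38.

38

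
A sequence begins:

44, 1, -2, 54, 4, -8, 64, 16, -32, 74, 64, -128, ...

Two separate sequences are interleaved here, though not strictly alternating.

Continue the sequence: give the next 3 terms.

84, 256, -512

Reading positions in blocks of 3 reveals the pattern ABB — 2 tracks woven together.
Stream A: 44, 54, 64, 74 — linear: a_n = 34 + 10·n.
Stream B: 1, -2, 4, -8, 16, -32, 64, -128 — geometric with ratio -2.
Term 13 comes from stream A (its 5th entry): 84.
Term 14 comes from stream B (its 9th entry): 256.
Term 15 comes from stream B (its 10th entry): -512.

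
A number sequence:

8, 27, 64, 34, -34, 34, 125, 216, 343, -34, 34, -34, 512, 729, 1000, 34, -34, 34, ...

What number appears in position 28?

Reading positions in blocks of 6 reveals the pattern AAABBB — 2 tracks woven together.
Subsequence A: 8, 27, 64, 125, 216, 343, 512, 729, 1000. Perfect cubes starting at 2³.
Subsequence B: 34, -34, 34, -34, 34, -34, 34, -34, 34. Oscillating between 34 and -34.
Position 28 falls in subsequence B as its term 13, giving 34.

34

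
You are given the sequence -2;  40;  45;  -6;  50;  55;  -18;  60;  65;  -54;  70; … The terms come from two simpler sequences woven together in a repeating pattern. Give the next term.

75

The slot pattern repeats as ABB (period 3), so there are 2 interleaved tracks.
Stream A: -2, -6, -18, -54 — a geometric progression (common ratio 3).
Stream B: 40, 45, 50, 55, 60, 65, 70 — arithmetic with common difference +5.
Term 12 comes from stream B (its 8th entry): 75.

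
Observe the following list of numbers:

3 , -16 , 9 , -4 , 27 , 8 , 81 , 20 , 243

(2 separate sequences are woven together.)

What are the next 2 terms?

32, 729

Odd-indexed and even-indexed terms follow separate rules.
Subsequence A: 3, 9, 27, 81, 243 (successive powers of 3).
Subsequence B: -16, -4, 8, 20 (adding 12 each time).
Position 10 → subsequence B, term 5 = 32.
Position 11 → subsequence A, term 6 = 729.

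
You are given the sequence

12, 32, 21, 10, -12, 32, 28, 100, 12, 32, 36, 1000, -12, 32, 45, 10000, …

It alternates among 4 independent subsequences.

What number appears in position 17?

Split by position mod 4 into 4 tracks.
Track A = 12, -12, 12, -12: oscillating between 12 and -12.
Track B = 32, 32, 32, 32: constant 32.
Track C = 21, 28, 36, 45: triangular numbers n(n+1)/2 for n = 6, 7, ….
Track D = 10, 100, 1000, 10000: geometric with ratio 10.
Position 17 falls in track A as its term 5, giving 12.

12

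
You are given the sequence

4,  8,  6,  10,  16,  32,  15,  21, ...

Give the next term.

64

Positions follow the repeating pattern AABB; grouping by letter gives 2 tracks.
Subsequence A: 4, 8, 16, 32. Powers 2^2, 2^3, 2^4, ….
Subsequence B: 6, 10, 15, 21. Triangular numbers n(n+1)/2 for n = 3, 4, ….
The 9th slot belongs to subsequence A; its 5th term is 64.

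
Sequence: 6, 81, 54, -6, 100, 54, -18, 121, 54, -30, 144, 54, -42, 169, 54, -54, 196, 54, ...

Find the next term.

Read the sequence 3 terms at a time; column i is its own pattern.
Stream A: 6, -6, -18, -30, -42, -54. Arithmetic with common difference −12.
Stream B: 81, 100, 121, 144, 169, 196. The squares 9², 10², 11², ….
Stream C: 54, 54, 54, 54, 54, 54. Constant 54.
Position 19 falls in stream A as its term 7, giving -66.

-66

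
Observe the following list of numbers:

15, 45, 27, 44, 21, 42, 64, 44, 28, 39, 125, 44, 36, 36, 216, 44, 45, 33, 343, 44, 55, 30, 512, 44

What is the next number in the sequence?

Taking every 4th term gives 4 separate tracks.
Stream A: 15, 21, 28, 36, 45, 55 — triangular numbers starting at T_5.
Stream B: 45, 42, 39, 36, 33, 30 — subtracting 3 each time.
Stream C: 27, 64, 125, 216, 343, 512 — perfect cubes starting at 3³.
Stream D: 44, 44, 44, 44, 44, 44 — constant 44.
Term 25 comes from stream A (its 7th entry): 66.

66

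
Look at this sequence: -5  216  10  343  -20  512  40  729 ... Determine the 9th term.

Taking every 2nd term gives 2 separate tracks.
Track A: -5, 10, -20, 40. Geometric, ×-2 each step.
Track B: 216, 343, 512, 729. Consecutive cubes n³ from n = 6.
Position 9 falls in track A as its term 5, giving -80.

-80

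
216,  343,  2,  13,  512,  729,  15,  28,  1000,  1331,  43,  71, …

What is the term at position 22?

4913

The slot pattern repeats as AABB (period 4), so there are 2 interleaved tracks.
Track A: 216, 343, 512, 729, 1000, 1331. The cubes 6³, 7³, 8³, ….
Track B: 2, 13, 15, 28, 43, 71. Each term equals the sum of the previous two.
The 22nd slot belongs to track A; its 12th term is 4913.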